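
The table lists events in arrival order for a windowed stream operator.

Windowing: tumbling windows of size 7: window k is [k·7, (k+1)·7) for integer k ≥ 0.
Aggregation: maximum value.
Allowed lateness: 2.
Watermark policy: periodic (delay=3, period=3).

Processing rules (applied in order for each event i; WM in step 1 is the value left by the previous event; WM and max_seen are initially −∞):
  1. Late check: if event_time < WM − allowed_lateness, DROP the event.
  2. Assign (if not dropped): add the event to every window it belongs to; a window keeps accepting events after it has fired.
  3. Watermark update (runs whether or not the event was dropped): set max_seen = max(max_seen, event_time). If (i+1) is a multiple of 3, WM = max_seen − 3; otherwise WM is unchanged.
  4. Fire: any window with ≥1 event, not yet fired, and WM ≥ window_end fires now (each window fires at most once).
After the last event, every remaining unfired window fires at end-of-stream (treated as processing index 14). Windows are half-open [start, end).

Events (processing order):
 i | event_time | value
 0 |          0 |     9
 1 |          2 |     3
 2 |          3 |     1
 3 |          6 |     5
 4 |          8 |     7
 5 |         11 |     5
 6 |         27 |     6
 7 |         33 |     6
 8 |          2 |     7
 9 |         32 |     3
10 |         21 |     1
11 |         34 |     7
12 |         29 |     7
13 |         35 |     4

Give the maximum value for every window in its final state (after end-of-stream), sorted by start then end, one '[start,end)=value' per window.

i=0 t=0 v=9: → [0,7); WM=−∞
i=1 t=2 v=3: → [0,7); WM=−∞
i=2 t=3 v=1: → [0,7); WM=0
i=3 t=6 v=5: → [0,7); WM=0
i=4 t=8 v=7: → [7,14); WM=0
i=5 t=11 v=5: → [7,14); WM=8; [0,7) fires=9
i=6 t=27 v=6: → [21,28); WM=8
i=7 t=33 v=6: → [28,35); WM=8
i=8 t=2 v=7: DROP (t<8-2); WM=30; [7,14) fires=7 [21,28) fires=6
i=9 t=32 v=3: → [28,35); WM=30
i=10 t=21 v=1: DROP (t<30-2); WM=30
i=11 t=34 v=7: → [28,35); WM=31
i=12 t=29 v=7: → [28,35); WM=31
i=13 t=35 v=4: → [35,42); WM=31

[0,7)=9 [7,14)=7 [21,28)=6 [28,35)=7 [35,42)=4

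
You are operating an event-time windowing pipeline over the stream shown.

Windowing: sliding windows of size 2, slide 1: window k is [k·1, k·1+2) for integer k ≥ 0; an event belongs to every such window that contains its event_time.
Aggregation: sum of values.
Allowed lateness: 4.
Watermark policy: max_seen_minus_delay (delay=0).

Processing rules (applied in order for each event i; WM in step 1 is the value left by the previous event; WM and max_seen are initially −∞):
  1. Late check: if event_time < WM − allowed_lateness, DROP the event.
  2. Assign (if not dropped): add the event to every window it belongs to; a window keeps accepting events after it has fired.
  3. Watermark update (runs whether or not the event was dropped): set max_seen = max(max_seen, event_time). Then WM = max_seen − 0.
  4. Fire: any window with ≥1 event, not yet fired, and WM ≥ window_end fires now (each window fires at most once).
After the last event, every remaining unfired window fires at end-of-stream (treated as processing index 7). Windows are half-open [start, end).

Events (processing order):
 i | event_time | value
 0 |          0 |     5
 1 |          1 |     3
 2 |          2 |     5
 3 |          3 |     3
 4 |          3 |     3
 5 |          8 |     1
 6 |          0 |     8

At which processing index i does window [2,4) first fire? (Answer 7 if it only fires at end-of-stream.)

5

i=0 t=0 v=5: → [0,2); WM=0
i=1 t=1 v=3: → [1,3),[0,2); WM=1
i=2 t=2 v=5: → [2,4),[1,3); WM=2; [0,2) fires=8
i=3 t=3 v=3: → [3,5),[2,4); WM=3; [1,3) fires=8
i=4 t=3 v=3: → [3,5),[2,4); WM=3
i=5 t=8 v=1: → [8,10),[7,9); WM=8; [2,4) fires=11 [3,5) fires=6
i=6 t=0 v=8: DROP (t<8-4); WM=8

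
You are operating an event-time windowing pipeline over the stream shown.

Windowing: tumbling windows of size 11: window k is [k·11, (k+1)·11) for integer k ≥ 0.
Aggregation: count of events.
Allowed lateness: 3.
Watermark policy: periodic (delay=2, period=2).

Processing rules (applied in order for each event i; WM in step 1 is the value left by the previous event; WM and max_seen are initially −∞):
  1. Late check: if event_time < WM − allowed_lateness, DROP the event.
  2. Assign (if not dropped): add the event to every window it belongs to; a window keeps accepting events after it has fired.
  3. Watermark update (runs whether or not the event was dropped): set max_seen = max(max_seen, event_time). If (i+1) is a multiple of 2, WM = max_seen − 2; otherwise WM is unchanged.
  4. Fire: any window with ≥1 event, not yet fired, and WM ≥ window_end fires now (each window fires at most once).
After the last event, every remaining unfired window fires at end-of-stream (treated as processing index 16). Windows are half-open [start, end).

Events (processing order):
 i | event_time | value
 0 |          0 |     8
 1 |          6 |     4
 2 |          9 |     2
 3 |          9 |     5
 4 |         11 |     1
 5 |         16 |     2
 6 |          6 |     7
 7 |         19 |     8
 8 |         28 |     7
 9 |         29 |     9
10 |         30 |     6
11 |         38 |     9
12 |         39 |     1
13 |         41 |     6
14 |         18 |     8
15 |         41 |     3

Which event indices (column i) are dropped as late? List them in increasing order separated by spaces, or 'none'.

6 14

i=0 t=0 v=8: → [0,11); WM=−∞
i=1 t=6 v=4: → [0,11); WM=4
i=2 t=9 v=2: → [0,11); WM=4
i=3 t=9 v=5: → [0,11); WM=7
i=4 t=11 v=1: → [11,22); WM=7
i=5 t=16 v=2: → [11,22); WM=14; [0,11) fires=4
i=6 t=6 v=7: DROP (t<14-3); WM=14
i=7 t=19 v=8: → [11,22); WM=17
i=8 t=28 v=7: → [22,33); WM=17
i=9 t=29 v=9: → [22,33); WM=27; [11,22) fires=3
i=10 t=30 v=6: → [22,33); WM=27
i=11 t=38 v=9: → [33,44); WM=36; [22,33) fires=3
i=12 t=39 v=1: → [33,44); WM=36
i=13 t=41 v=6: → [33,44); WM=39
i=14 t=18 v=8: DROP (t<39-3); WM=39
i=15 t=41 v=3: → [33,44); WM=39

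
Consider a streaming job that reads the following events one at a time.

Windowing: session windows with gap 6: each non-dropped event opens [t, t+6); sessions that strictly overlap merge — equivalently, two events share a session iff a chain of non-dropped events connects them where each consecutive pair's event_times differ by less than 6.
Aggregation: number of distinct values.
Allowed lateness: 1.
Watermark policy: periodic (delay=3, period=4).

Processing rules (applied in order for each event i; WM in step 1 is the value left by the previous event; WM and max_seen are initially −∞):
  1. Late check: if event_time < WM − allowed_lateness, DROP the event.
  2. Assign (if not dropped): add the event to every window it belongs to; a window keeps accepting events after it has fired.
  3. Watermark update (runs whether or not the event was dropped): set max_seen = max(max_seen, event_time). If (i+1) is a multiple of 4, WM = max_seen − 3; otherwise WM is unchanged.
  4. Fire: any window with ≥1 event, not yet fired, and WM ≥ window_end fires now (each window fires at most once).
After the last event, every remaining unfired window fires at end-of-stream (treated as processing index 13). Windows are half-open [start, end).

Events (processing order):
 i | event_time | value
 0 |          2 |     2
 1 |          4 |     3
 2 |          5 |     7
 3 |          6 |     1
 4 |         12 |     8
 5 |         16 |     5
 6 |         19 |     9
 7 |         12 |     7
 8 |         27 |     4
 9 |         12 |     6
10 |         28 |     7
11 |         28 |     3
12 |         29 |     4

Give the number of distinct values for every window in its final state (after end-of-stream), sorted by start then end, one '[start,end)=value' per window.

[2,12)=4 [12,25)=4 [27,35)=3

i=0 t=2 v=2: → [2,8); WM=−∞
i=1 t=4 v=3: → [2,10); WM=−∞
i=2 t=5 v=7: → [2,11); WM=−∞
i=3 t=6 v=1: → [2,12); WM=3
i=4 t=12 v=8: → [12,18); WM=3
i=5 t=16 v=5: → [12,22); WM=3
i=6 t=19 v=9: → [12,25); WM=3
i=7 t=12 v=7: → [12,25); WM=16
i=8 t=27 v=4: → [27,33); WM=16
i=9 t=12 v=6: DROP (t<16-1); WM=16
i=10 t=28 v=7: → [27,34); WM=16
i=11 t=28 v=3: → [27,34); WM=25
i=12 t=29 v=4: → [27,35); WM=25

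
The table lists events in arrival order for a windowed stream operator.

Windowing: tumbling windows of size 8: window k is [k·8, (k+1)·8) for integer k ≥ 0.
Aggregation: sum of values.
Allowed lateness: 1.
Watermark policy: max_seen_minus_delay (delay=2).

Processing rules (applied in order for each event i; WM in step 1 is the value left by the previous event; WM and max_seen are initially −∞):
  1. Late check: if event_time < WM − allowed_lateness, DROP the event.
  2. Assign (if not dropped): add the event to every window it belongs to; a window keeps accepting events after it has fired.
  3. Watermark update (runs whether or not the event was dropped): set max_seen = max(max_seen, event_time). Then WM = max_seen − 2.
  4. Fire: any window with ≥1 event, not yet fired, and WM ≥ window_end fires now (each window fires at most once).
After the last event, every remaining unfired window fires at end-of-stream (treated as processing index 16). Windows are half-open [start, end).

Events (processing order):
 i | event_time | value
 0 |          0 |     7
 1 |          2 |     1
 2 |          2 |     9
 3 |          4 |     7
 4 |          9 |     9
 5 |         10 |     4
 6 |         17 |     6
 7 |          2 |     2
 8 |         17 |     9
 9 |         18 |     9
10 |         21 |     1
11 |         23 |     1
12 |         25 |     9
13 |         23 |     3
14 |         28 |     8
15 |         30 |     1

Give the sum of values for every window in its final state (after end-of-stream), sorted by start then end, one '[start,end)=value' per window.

[0,8)=24 [8,16)=13 [16,24)=29 [24,32)=18

i=0 t=0 v=7: → [0,8); WM=-2
i=1 t=2 v=1: → [0,8); WM=0
i=2 t=2 v=9: → [0,8); WM=0
i=3 t=4 v=7: → [0,8); WM=2
i=4 t=9 v=9: → [8,16); WM=7
i=5 t=10 v=4: → [8,16); WM=8; [0,8) fires=24
i=6 t=17 v=6: → [16,24); WM=15
i=7 t=2 v=2: DROP (t<15-1); WM=15
i=8 t=17 v=9: → [16,24); WM=15
i=9 t=18 v=9: → [16,24); WM=16; [8,16) fires=13
i=10 t=21 v=1: → [16,24); WM=19
i=11 t=23 v=1: → [16,24); WM=21
i=12 t=25 v=9: → [24,32); WM=23
i=13 t=23 v=3: → [16,24); WM=23
i=14 t=28 v=8: → [24,32); WM=26; [16,24) fires=29
i=15 t=30 v=1: → [24,32); WM=28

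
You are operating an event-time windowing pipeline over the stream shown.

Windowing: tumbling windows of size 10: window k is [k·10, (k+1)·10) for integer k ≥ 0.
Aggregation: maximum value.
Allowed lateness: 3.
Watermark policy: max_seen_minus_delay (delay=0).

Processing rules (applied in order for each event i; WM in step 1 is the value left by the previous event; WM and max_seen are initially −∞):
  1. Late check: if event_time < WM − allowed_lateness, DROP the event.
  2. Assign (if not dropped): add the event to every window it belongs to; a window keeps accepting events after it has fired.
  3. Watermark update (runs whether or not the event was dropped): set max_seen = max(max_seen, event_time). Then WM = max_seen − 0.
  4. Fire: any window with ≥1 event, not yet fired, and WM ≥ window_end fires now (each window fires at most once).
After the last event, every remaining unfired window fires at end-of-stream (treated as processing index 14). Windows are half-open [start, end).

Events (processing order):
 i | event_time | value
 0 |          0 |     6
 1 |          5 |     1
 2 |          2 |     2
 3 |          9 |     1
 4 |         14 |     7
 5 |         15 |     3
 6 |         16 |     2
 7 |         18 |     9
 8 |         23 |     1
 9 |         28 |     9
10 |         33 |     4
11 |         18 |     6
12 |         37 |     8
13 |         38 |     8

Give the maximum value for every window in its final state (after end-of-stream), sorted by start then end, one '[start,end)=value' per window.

[0,10)=6 [10,20)=9 [20,30)=9 [30,40)=8

i=0 t=0 v=6: → [0,10); WM=0
i=1 t=5 v=1: → [0,10); WM=5
i=2 t=2 v=2: → [0,10); WM=5
i=3 t=9 v=1: → [0,10); WM=9
i=4 t=14 v=7: → [10,20); WM=14; [0,10) fires=6
i=5 t=15 v=3: → [10,20); WM=15
i=6 t=16 v=2: → [10,20); WM=16
i=7 t=18 v=9: → [10,20); WM=18
i=8 t=23 v=1: → [20,30); WM=23; [10,20) fires=9
i=9 t=28 v=9: → [20,30); WM=28
i=10 t=33 v=4: → [30,40); WM=33; [20,30) fires=9
i=11 t=18 v=6: DROP (t<33-3); WM=33
i=12 t=37 v=8: → [30,40); WM=37
i=13 t=38 v=8: → [30,40); WM=38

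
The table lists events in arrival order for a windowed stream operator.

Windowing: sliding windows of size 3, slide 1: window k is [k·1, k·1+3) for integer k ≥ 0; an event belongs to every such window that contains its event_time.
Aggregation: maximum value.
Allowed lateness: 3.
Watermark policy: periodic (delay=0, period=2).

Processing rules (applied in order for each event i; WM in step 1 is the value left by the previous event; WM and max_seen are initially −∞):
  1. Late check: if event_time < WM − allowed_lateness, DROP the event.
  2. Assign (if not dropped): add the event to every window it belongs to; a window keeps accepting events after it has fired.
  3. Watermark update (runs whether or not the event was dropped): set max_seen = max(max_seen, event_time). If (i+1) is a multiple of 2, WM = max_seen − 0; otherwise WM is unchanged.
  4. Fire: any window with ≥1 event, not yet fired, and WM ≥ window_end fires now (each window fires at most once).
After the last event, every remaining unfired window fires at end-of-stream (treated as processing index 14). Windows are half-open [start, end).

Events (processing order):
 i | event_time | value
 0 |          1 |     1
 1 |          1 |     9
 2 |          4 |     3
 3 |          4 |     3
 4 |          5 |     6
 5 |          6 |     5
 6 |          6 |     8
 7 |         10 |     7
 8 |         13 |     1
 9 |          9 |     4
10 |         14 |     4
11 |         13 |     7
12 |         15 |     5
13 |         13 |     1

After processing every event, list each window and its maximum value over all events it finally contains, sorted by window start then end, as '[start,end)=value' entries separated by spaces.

[0,3)=9 [1,4)=9 [2,5)=3 [3,6)=6 [4,7)=8 [5,8)=8 [6,9)=8 [7,10)=4 [8,11)=7 [9,12)=7 [10,13)=7 [11,14)=7 [12,15)=7 [13,16)=7 [14,17)=5 [15,18)=5

i=0 t=1 v=1: → [1,4),[0,3); WM=−∞
i=1 t=1 v=9: → [1,4),[0,3); WM=1
i=2 t=4 v=3: → [4,7),[3,6),[2,5); WM=1
i=3 t=4 v=3: → [4,7),[3,6),[2,5); WM=4; [0,3) fires=9 [1,4) fires=9
i=4 t=5 v=6: → [5,8),[4,7),[3,6); WM=4
i=5 t=6 v=5: → [6,9),[5,8),[4,7); WM=6; [2,5) fires=3 [3,6) fires=6
i=6 t=6 v=8: → [6,9),[5,8),[4,7); WM=6
i=7 t=10 v=7: → [10,13),[9,12),[8,11); WM=10; [4,7) fires=8 [5,8) fires=8 [6,9) fires=8
i=8 t=13 v=1: → [13,16),[12,15),[11,14); WM=10
i=9 t=9 v=4: → [9,12),[8,11),[7,10); WM=13; [7,10) fires=4 [8,11) fires=7 [9,12) fires=7 [10,13) fires=7
i=10 t=14 v=4: → [14,17),[13,16),[12,15); WM=13
i=11 t=13 v=7: → [13,16),[12,15),[11,14); WM=14; [11,14) fires=7
i=12 t=15 v=5: → [15,18),[14,17),[13,16); WM=14
i=13 t=13 v=1: → [13,16),[12,15),[11,14); WM=15; [12,15) fires=7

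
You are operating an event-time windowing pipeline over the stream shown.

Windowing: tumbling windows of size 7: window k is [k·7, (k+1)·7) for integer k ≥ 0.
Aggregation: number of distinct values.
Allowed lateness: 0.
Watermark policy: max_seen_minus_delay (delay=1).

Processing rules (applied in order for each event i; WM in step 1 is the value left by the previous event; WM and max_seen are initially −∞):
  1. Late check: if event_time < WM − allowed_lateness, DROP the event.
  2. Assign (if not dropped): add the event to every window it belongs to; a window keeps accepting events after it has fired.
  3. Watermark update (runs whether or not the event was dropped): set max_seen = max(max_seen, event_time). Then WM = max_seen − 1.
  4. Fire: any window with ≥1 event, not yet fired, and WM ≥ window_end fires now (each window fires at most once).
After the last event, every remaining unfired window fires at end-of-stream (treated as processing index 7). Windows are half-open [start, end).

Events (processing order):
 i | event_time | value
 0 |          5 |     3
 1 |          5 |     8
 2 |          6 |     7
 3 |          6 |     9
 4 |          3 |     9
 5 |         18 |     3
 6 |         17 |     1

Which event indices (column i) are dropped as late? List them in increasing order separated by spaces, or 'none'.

4

i=0 t=5 v=3: → [0,7); WM=4
i=1 t=5 v=8: → [0,7); WM=4
i=2 t=6 v=7: → [0,7); WM=5
i=3 t=6 v=9: → [0,7); WM=5
i=4 t=3 v=9: DROP (t<5-0); WM=5
i=5 t=18 v=3: → [14,21); WM=17; [0,7) fires=4
i=6 t=17 v=1: → [14,21); WM=17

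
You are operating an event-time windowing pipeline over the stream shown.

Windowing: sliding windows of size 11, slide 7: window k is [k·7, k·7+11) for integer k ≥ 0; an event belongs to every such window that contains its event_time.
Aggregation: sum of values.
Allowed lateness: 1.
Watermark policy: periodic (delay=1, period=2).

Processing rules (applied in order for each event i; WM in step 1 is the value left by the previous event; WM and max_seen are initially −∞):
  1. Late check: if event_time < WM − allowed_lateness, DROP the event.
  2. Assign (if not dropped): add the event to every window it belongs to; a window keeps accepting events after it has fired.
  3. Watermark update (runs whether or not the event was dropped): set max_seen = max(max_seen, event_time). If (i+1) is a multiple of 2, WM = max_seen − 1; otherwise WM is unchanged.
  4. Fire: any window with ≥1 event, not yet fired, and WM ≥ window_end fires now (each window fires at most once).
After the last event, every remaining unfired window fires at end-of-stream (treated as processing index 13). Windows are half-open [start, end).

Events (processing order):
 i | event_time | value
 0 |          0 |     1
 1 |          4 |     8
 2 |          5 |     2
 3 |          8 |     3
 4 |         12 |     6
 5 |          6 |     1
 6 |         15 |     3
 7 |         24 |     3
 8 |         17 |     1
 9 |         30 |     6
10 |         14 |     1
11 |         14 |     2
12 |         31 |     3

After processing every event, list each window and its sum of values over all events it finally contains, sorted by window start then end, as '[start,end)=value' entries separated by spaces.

[0,11)=15 [7,18)=12 [14,25)=6 [21,32)=12 [28,39)=9

i=0 t=0 v=1: → [0,11); WM=−∞
i=1 t=4 v=8: → [0,11); WM=3
i=2 t=5 v=2: → [0,11); WM=3
i=3 t=8 v=3: → [7,18),[0,11); WM=7
i=4 t=12 v=6: → [7,18); WM=7
i=5 t=6 v=1: → [0,11); WM=11; [0,11) fires=15
i=6 t=15 v=3: → [14,25),[7,18); WM=11
i=7 t=24 v=3: → [21,32),[14,25); WM=23; [7,18) fires=12
i=8 t=17 v=1: DROP (t<23-1); WM=23
i=9 t=30 v=6: → [28,39),[21,32); WM=29; [14,25) fires=6
i=10 t=14 v=1: DROP (t<29-1); WM=29
i=11 t=14 v=2: DROP (t<29-1); WM=29
i=12 t=31 v=3: → [28,39),[21,32); WM=29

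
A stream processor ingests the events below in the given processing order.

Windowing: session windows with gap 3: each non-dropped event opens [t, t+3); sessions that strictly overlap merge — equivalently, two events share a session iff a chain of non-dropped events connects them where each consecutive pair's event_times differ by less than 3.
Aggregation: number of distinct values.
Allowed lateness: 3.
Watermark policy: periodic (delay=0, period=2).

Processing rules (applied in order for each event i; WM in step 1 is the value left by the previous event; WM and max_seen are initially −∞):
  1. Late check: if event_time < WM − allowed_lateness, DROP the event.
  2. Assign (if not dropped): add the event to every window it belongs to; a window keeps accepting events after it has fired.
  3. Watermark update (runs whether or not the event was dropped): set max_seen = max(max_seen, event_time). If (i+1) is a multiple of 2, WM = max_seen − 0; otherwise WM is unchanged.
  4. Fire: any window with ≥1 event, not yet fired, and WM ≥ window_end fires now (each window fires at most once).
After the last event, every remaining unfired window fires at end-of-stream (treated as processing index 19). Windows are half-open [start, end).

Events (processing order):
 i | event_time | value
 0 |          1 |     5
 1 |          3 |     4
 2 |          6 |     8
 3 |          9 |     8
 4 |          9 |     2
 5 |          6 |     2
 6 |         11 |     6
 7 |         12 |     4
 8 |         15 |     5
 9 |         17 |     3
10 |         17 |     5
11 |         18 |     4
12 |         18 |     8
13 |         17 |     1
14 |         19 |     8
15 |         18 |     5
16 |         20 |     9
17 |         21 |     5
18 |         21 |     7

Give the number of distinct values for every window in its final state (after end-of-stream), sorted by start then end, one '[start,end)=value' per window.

[1,6)=2 [6,9)=2 [9,15)=4 [15,24)=7

i=0 t=1 v=5: → [1,4); WM=−∞
i=1 t=3 v=4: → [1,6); WM=3
i=2 t=6 v=8: → [6,9); WM=3
i=3 t=9 v=8: → [9,12); WM=9
i=4 t=9 v=2: → [9,12); WM=9
i=5 t=6 v=2: → [6,9); WM=9
i=6 t=11 v=6: → [9,14); WM=9
i=7 t=12 v=4: → [9,15); WM=12
i=8 t=15 v=5: → [15,18); WM=12
i=9 t=17 v=3: → [15,20); WM=17
i=10 t=17 v=5: → [15,20); WM=17
i=11 t=18 v=4: → [15,21); WM=18
i=12 t=18 v=8: → [15,21); WM=18
i=13 t=17 v=1: → [15,21); WM=18
i=14 t=19 v=8: → [15,22); WM=18
i=15 t=18 v=5: → [15,22); WM=19
i=16 t=20 v=9: → [15,23); WM=19
i=17 t=21 v=5: → [15,24); WM=21
i=18 t=21 v=7: → [15,24); WM=21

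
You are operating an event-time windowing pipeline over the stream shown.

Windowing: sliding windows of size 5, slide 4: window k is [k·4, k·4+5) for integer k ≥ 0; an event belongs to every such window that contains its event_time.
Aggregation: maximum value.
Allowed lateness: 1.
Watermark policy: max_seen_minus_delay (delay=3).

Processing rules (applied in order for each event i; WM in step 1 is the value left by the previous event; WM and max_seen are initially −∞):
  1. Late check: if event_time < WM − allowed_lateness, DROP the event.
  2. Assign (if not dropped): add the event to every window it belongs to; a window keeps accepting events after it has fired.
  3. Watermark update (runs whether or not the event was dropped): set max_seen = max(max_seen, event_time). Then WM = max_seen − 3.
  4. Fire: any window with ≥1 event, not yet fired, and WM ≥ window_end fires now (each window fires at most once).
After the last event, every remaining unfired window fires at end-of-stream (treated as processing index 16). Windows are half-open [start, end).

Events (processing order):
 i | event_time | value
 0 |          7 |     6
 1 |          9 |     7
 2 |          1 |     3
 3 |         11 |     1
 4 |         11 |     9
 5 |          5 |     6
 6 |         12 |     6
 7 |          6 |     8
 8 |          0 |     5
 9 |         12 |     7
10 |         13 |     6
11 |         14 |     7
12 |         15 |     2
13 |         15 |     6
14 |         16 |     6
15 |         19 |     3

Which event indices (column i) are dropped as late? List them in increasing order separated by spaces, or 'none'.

2 5 7 8

i=0 t=7 v=6: → [4,9); WM=4
i=1 t=9 v=7: → [8,13); WM=6
i=2 t=1 v=3: DROP (t<6-1); WM=6
i=3 t=11 v=1: → [8,13); WM=8
i=4 t=11 v=9: → [8,13); WM=8
i=5 t=5 v=6: DROP (t<8-1); WM=8
i=6 t=12 v=6: → [12,17),[8,13); WM=9; [4,9) fires=6
i=7 t=6 v=8: DROP (t<9-1); WM=9
i=8 t=0 v=5: DROP (t<9-1); WM=9
i=9 t=12 v=7: → [12,17),[8,13); WM=9
i=10 t=13 v=6: → [12,17); WM=10
i=11 t=14 v=7: → [12,17); WM=11
i=12 t=15 v=2: → [12,17); WM=12
i=13 t=15 v=6: → [12,17); WM=12
i=14 t=16 v=6: → [16,21),[12,17); WM=13; [8,13) fires=9
i=15 t=19 v=3: → [16,21); WM=16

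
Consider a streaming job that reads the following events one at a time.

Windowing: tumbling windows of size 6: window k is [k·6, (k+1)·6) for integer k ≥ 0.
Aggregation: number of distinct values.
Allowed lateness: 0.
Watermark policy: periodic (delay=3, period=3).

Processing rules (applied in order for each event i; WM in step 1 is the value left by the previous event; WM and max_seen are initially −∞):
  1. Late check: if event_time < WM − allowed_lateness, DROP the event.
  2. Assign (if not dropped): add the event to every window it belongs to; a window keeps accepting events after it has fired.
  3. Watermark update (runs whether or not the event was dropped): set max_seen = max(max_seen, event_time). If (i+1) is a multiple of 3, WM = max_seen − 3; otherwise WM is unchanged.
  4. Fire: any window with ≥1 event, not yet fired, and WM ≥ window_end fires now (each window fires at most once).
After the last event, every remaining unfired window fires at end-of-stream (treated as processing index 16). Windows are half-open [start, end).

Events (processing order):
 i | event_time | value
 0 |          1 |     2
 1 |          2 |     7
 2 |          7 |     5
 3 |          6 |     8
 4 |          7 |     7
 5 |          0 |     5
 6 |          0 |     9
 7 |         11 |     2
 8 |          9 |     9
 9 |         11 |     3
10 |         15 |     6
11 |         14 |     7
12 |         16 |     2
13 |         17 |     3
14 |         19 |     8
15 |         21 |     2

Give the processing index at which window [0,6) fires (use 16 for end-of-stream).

8

i=0 t=1 v=2: → [0,6); WM=−∞
i=1 t=2 v=7: → [0,6); WM=−∞
i=2 t=7 v=5: → [6,12); WM=4
i=3 t=6 v=8: → [6,12); WM=4
i=4 t=7 v=7: → [6,12); WM=4
i=5 t=0 v=5: DROP (t<4-0); WM=4
i=6 t=0 v=9: DROP (t<4-0); WM=4
i=7 t=11 v=2: → [6,12); WM=4
i=8 t=9 v=9: → [6,12); WM=8; [0,6) fires=2
i=9 t=11 v=3: → [6,12); WM=8
i=10 t=15 v=6: → [12,18); WM=8
i=11 t=14 v=7: → [12,18); WM=12; [6,12) fires=6
i=12 t=16 v=2: → [12,18); WM=12
i=13 t=17 v=3: → [12,18); WM=12
i=14 t=19 v=8: → [18,24); WM=16
i=15 t=21 v=2: → [18,24); WM=16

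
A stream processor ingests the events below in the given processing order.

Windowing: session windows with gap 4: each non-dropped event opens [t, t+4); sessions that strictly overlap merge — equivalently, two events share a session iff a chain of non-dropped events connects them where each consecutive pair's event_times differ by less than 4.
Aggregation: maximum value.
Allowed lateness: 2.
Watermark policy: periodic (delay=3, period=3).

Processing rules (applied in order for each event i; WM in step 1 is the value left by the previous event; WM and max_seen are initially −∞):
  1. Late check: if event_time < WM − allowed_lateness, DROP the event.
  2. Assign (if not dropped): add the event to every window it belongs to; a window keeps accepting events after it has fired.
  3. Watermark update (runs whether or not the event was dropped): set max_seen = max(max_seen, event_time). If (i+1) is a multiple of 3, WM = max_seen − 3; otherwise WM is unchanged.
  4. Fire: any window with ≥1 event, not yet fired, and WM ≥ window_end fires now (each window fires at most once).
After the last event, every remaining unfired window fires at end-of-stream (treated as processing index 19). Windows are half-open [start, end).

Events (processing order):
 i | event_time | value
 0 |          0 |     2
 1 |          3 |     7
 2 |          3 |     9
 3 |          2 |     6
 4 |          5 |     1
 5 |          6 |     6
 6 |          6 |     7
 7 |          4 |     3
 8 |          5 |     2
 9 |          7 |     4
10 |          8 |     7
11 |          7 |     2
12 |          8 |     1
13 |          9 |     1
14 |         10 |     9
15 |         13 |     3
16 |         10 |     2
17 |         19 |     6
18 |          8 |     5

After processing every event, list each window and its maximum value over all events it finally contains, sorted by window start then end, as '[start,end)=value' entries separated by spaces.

[0,17)=9 [19,23)=6

i=0 t=0 v=2: → [0,4); WM=−∞
i=1 t=3 v=7: → [0,7); WM=−∞
i=2 t=3 v=9: → [0,7); WM=0
i=3 t=2 v=6: → [0,7); WM=0
i=4 t=5 v=1: → [0,9); WM=0
i=5 t=6 v=6: → [0,10); WM=3
i=6 t=6 v=7: → [0,10); WM=3
i=7 t=4 v=3: → [0,10); WM=3
i=8 t=5 v=2: → [0,10); WM=3
i=9 t=7 v=4: → [0,11); WM=3
i=10 t=8 v=7: → [0,12); WM=3
i=11 t=7 v=2: → [0,12); WM=5
i=12 t=8 v=1: → [0,12); WM=5
i=13 t=9 v=1: → [0,13); WM=5
i=14 t=10 v=9: → [0,14); WM=7
i=15 t=13 v=3: → [0,17); WM=7
i=16 t=10 v=2: → [0,17); WM=7
i=17 t=19 v=6: → [19,23); WM=16
i=18 t=8 v=5: DROP (t<16-2); WM=16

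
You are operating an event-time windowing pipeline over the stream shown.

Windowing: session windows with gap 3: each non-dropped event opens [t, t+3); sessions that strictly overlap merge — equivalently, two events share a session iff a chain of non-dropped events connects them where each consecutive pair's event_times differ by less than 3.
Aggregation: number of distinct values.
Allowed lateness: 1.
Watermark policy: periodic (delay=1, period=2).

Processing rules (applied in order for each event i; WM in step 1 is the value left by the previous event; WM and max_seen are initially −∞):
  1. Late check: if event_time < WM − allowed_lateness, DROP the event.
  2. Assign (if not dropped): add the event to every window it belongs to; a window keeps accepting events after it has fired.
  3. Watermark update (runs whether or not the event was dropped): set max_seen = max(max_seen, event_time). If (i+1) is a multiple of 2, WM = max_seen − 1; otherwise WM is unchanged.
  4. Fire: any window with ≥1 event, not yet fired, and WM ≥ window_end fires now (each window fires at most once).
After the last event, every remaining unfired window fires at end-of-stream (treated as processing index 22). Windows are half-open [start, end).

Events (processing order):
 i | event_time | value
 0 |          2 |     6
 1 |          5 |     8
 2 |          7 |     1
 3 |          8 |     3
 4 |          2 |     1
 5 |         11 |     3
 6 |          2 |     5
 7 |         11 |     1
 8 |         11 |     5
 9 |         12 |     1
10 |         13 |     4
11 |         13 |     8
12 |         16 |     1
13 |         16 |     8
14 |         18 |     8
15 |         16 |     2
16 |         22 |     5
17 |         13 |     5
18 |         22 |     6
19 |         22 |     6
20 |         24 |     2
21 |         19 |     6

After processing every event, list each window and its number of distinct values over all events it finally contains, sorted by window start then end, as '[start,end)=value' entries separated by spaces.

i=0 t=2 v=6: → [2,5); WM=−∞
i=1 t=5 v=8: → [5,8); WM=4
i=2 t=7 v=1: → [5,10); WM=4
i=3 t=8 v=3: → [5,11); WM=7
i=4 t=2 v=1: DROP (t<7-1); WM=7
i=5 t=11 v=3: → [11,14); WM=10
i=6 t=2 v=5: DROP (t<10-1); WM=10
i=7 t=11 v=1: → [11,14); WM=10
i=8 t=11 v=5: → [11,14); WM=10
i=9 t=12 v=1: → [11,15); WM=11
i=10 t=13 v=4: → [11,16); WM=11
i=11 t=13 v=8: → [11,16); WM=12
i=12 t=16 v=1: → [16,19); WM=12
i=13 t=16 v=8: → [16,19); WM=15
i=14 t=18 v=8: → [16,21); WM=15
i=15 t=16 v=2: → [16,21); WM=17
i=16 t=22 v=5: → [22,25); WM=17
i=17 t=13 v=5: DROP (t<17-1); WM=21
i=18 t=22 v=6: → [22,25); WM=21
i=19 t=22 v=6: → [22,25); WM=21
i=20 t=24 v=2: → [22,27); WM=21
i=21 t=19 v=6: DROP (t<21-1); WM=23

[2,5)=1 [5,11)=3 [11,16)=5 [16,21)=3 [22,27)=3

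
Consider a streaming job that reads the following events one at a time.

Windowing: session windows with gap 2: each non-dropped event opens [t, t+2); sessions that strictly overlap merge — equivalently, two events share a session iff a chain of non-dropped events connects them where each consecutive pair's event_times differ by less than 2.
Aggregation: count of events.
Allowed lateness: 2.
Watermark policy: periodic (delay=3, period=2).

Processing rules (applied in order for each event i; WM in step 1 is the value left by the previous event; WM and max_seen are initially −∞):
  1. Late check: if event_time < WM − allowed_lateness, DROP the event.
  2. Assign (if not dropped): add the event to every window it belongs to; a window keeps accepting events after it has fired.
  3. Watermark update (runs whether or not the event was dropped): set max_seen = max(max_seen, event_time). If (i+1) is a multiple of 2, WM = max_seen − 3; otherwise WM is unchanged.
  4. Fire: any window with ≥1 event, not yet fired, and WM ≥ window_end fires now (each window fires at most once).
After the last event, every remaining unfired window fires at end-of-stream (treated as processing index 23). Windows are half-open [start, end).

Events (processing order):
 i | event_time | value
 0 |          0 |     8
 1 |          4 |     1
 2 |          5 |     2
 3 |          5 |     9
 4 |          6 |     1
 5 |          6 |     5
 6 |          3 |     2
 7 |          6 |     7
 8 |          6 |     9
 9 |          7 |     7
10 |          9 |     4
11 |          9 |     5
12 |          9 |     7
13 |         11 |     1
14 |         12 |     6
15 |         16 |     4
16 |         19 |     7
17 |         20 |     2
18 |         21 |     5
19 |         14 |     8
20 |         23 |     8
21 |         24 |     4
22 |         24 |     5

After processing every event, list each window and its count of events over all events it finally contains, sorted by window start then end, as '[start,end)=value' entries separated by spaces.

[0,2)=1 [3,9)=9 [9,11)=3 [11,14)=2 [16,18)=1 [19,23)=3 [23,26)=3

i=0 t=0 v=8: → [0,2); WM=−∞
i=1 t=4 v=1: → [4,6); WM=1
i=2 t=5 v=2: → [4,7); WM=1
i=3 t=5 v=9: → [4,7); WM=2
i=4 t=6 v=1: → [4,8); WM=2
i=5 t=6 v=5: → [4,8); WM=3
i=6 t=3 v=2: → [3,8); WM=3
i=7 t=6 v=7: → [3,8); WM=3
i=8 t=6 v=9: → [3,8); WM=3
i=9 t=7 v=7: → [3,9); WM=4
i=10 t=9 v=4: → [9,11); WM=4
i=11 t=9 v=5: → [9,11); WM=6
i=12 t=9 v=7: → [9,11); WM=6
i=13 t=11 v=1: → [11,13); WM=8
i=14 t=12 v=6: → [11,14); WM=8
i=15 t=16 v=4: → [16,18); WM=13
i=16 t=19 v=7: → [19,21); WM=13
i=17 t=20 v=2: → [19,22); WM=17
i=18 t=21 v=5: → [19,23); WM=17
i=19 t=14 v=8: DROP (t<17-2); WM=18
i=20 t=23 v=8: → [23,25); WM=18
i=21 t=24 v=4: → [23,26); WM=21
i=22 t=24 v=5: → [23,26); WM=21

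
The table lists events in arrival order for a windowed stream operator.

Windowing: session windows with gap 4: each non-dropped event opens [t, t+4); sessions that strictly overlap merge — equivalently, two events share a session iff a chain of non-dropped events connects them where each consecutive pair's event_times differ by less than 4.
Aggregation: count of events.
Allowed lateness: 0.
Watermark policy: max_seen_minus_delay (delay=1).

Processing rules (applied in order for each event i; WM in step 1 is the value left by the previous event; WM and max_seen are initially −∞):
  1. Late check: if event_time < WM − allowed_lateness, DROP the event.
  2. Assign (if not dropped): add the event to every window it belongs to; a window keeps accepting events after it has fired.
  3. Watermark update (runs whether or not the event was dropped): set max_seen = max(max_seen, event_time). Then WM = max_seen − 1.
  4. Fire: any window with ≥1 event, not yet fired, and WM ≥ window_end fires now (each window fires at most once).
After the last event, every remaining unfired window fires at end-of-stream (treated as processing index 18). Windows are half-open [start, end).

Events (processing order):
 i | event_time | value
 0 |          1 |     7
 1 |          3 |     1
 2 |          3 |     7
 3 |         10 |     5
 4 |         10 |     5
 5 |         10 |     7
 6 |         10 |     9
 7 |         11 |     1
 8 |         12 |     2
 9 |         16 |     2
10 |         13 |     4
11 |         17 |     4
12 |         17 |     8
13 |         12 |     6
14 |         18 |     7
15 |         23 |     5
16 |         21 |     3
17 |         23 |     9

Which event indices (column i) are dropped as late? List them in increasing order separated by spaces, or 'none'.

10 13 16

i=0 t=1 v=7: → [1,5); WM=0
i=1 t=3 v=1: → [1,7); WM=2
i=2 t=3 v=7: → [1,7); WM=2
i=3 t=10 v=5: → [10,14); WM=9
i=4 t=10 v=5: → [10,14); WM=9
i=5 t=10 v=7: → [10,14); WM=9
i=6 t=10 v=9: → [10,14); WM=9
i=7 t=11 v=1: → [10,15); WM=10
i=8 t=12 v=2: → [10,16); WM=11
i=9 t=16 v=2: → [16,20); WM=15
i=10 t=13 v=4: DROP (t<15-0); WM=15
i=11 t=17 v=4: → [16,21); WM=16
i=12 t=17 v=8: → [16,21); WM=16
i=13 t=12 v=6: DROP (t<16-0); WM=16
i=14 t=18 v=7: → [16,22); WM=17
i=15 t=23 v=5: → [23,27); WM=22
i=16 t=21 v=3: DROP (t<22-0); WM=22
i=17 t=23 v=9: → [23,27); WM=22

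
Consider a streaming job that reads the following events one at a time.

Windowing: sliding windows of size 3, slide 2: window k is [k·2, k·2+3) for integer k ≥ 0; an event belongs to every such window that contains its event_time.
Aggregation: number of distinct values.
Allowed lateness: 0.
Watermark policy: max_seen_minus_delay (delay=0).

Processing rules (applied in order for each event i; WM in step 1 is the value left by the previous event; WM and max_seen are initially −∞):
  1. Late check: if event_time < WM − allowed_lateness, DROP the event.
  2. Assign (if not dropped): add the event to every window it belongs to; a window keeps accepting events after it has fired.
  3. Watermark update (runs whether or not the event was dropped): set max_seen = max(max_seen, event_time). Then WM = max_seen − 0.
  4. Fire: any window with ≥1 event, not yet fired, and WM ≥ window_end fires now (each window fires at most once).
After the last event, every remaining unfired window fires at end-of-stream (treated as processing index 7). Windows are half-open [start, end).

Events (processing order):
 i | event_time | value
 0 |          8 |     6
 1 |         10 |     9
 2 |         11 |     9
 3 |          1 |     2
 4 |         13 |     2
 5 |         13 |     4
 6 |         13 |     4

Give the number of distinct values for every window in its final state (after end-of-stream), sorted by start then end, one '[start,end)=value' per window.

[6,9)=1 [8,11)=2 [10,13)=1 [12,15)=2

i=0 t=8 v=6: → [8,11),[6,9); WM=8
i=1 t=10 v=9: → [10,13),[8,11); WM=10; [6,9) fires=1
i=2 t=11 v=9: → [10,13); WM=11; [8,11) fires=2
i=3 t=1 v=2: DROP (t<11-0); WM=11
i=4 t=13 v=2: → [12,15); WM=13; [10,13) fires=1
i=5 t=13 v=4: → [12,15); WM=13
i=6 t=13 v=4: → [12,15); WM=13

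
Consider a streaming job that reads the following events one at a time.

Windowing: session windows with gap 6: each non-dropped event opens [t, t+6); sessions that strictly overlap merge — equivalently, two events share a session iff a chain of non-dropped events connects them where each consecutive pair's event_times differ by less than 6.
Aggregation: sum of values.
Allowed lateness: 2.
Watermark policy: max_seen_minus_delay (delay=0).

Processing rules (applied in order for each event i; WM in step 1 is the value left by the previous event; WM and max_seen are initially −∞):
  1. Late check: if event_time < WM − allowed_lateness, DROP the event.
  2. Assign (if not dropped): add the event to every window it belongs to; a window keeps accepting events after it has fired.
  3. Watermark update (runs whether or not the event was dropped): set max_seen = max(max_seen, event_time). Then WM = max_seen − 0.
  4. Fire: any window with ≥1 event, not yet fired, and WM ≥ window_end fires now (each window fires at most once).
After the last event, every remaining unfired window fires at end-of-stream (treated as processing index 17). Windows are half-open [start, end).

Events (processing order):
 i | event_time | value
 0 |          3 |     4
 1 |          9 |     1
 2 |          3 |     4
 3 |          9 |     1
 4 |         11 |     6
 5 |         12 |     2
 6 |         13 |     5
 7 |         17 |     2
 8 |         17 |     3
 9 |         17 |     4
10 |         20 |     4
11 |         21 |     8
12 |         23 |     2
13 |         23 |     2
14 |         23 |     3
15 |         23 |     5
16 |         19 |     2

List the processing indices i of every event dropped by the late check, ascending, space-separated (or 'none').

i=0 t=3 v=4: → [3,9); WM=3
i=1 t=9 v=1: → [9,15); WM=9
i=2 t=3 v=4: DROP (t<9-2); WM=9
i=3 t=9 v=1: → [9,15); WM=9
i=4 t=11 v=6: → [9,17); WM=11
i=5 t=12 v=2: → [9,18); WM=12
i=6 t=13 v=5: → [9,19); WM=13
i=7 t=17 v=2: → [9,23); WM=17
i=8 t=17 v=3: → [9,23); WM=17
i=9 t=17 v=4: → [9,23); WM=17
i=10 t=20 v=4: → [9,26); WM=20
i=11 t=21 v=8: → [9,27); WM=21
i=12 t=23 v=2: → [9,29); WM=23
i=13 t=23 v=2: → [9,29); WM=23
i=14 t=23 v=3: → [9,29); WM=23
i=15 t=23 v=5: → [9,29); WM=23
i=16 t=19 v=2: DROP (t<23-2); WM=23

2 16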